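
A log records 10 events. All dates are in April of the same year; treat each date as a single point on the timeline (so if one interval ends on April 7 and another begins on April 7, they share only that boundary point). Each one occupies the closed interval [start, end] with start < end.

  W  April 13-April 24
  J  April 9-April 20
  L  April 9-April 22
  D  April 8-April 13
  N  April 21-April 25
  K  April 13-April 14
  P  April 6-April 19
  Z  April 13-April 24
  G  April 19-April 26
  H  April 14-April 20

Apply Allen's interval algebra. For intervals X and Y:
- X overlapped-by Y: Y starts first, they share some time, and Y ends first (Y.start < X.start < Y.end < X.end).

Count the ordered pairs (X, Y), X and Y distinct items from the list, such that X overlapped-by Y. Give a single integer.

Checking all 90 ordered pairs for relation 'overlapped-by'; matching pairs in alphabetical order:
(G, H): G overlapped-by H ✓
(G, J): G overlapped-by J ✓
(G, L): G overlapped-by L ✓
(G, W): G overlapped-by W ✓
(G, Z): G overlapped-by Z ✓
(H, P): H overlapped-by P ✓
(J, D): J overlapped-by D ✓
(J, P): J overlapped-by P ✓
(L, D): L overlapped-by D ✓
(L, P): L overlapped-by P ✓
(N, L): N overlapped-by L ✓
(N, W): N overlapped-by W ✓
(N, Z): N overlapped-by Z ✓
(W, J): W overlapped-by J ✓
(W, L): W overlapped-by L ✓
(W, P): W overlapped-by P ✓
(Z, J): Z overlapped-by J ✓
(Z, L): Z overlapped-by L ✓
(Z, P): Z overlapped-by P ✓
Count: 19.

19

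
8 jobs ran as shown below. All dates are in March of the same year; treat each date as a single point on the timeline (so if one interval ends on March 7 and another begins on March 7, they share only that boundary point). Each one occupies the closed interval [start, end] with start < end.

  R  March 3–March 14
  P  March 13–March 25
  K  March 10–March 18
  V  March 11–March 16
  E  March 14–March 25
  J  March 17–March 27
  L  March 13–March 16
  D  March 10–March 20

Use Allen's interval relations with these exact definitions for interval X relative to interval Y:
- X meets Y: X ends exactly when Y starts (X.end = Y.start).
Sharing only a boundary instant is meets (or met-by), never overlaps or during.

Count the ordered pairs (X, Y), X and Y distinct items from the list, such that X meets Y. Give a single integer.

Checking all 56 ordered pairs for relation 'meets'; matching pairs in alphabetical order:
(R, E): R meets E ✓
Count: 1.

1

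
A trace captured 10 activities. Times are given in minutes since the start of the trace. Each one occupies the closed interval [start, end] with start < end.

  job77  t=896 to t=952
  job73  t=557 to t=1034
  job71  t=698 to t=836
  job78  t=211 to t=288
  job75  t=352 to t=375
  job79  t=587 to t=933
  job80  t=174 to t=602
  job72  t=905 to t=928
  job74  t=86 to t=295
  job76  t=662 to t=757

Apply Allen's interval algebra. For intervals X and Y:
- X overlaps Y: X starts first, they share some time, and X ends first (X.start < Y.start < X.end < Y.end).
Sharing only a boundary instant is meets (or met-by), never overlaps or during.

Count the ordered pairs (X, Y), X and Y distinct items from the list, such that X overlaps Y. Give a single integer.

Checking all 90 ordered pairs for relation 'overlaps'; matching pairs in alphabetical order:
(job74, job80): job74 overlaps job80 ✓
(job76, job71): job76 overlaps job71 ✓
(job79, job77): job79 overlaps job77 ✓
(job80, job73): job80 overlaps job73 ✓
(job80, job79): job80 overlaps job79 ✓
Count: 5.

5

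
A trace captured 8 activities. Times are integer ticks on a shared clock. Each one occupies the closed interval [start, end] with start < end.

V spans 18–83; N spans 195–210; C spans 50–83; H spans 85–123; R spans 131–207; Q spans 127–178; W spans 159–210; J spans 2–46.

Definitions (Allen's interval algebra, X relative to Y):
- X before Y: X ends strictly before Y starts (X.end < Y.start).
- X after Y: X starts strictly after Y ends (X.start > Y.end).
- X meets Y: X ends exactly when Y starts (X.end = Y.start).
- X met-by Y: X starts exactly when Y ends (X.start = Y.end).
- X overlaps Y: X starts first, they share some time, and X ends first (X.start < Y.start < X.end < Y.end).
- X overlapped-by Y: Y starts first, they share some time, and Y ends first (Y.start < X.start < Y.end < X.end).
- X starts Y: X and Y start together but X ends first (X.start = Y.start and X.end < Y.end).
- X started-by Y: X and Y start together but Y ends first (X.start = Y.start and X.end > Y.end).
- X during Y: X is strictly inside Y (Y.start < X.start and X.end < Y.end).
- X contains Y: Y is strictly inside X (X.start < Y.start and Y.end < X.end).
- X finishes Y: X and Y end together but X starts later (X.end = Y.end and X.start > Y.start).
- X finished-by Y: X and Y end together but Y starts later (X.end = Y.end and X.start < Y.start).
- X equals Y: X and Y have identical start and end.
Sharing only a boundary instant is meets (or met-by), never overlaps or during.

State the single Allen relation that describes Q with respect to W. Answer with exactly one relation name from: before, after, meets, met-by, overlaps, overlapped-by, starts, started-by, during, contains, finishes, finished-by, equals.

overlaps

Q = [127, 178]; W = [159, 210].
Compare endpoints: Q.start < W.start, Q.start < W.end, Q.end > W.start, Q.end < W.end.
That pattern is 'overlaps'.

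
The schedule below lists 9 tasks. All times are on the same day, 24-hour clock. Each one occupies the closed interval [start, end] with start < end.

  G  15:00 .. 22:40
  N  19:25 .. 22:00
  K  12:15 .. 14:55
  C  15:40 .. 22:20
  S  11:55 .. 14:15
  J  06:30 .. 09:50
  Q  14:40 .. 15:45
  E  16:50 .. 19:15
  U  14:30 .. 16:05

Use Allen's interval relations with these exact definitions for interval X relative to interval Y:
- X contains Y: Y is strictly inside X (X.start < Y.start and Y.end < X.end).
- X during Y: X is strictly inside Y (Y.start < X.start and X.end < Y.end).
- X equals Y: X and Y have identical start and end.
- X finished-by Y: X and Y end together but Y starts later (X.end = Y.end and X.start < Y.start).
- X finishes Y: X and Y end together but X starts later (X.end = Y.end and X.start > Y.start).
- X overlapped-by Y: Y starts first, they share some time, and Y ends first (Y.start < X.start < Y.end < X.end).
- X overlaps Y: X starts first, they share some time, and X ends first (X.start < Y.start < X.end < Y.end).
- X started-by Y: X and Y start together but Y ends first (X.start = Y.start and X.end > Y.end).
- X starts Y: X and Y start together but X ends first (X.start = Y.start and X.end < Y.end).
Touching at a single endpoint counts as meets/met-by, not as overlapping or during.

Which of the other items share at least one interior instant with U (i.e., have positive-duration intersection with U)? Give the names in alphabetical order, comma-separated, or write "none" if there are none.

Target U = [14:30, 16:05].
C [15:40, 22:20] → overlapped-by → yes.
E [16:50, 19:15] → after → no.
G [15:00, 22:40] → overlapped-by → yes.
J [06:30, 09:50] → before → no.
K [12:15, 14:55] → overlaps → yes.
N [19:25, 22:00] → after → no.
Q [14:40, 15:45] → during → yes.
S [11:55, 14:15] → before → no.
Result: C, G, K, Q.

C, G, K, Q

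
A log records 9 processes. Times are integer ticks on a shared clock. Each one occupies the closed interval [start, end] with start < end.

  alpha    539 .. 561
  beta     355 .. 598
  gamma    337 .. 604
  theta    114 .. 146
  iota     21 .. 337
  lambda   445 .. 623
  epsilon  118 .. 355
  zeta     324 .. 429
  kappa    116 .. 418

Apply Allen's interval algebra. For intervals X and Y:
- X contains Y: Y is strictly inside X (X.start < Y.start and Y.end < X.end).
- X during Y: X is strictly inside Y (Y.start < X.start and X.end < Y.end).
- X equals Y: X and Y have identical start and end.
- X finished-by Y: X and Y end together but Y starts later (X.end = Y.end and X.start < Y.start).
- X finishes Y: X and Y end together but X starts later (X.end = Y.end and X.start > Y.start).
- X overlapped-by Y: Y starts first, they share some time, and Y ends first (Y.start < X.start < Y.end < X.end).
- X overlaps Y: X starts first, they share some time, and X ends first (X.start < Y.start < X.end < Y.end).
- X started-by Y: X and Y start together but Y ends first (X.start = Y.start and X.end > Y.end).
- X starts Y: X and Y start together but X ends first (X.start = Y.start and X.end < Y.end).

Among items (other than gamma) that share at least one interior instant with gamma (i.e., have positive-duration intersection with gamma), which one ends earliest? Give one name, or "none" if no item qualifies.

epsilon

Target gamma = [337, 604].
alpha [539, 561] → during → candidate.
beta [355, 598] → during → candidate.
epsilon [118, 355] → overlaps → candidate.
iota [21, 337] → meets → excluded.
kappa [116, 418] → overlaps → candidate.
lambda [445, 623] → overlapped-by → candidate.
theta [114, 146] → before → excluded.
zeta [324, 429] → overlaps → candidate.
Among candidates, earliest end is 355 → epsilon.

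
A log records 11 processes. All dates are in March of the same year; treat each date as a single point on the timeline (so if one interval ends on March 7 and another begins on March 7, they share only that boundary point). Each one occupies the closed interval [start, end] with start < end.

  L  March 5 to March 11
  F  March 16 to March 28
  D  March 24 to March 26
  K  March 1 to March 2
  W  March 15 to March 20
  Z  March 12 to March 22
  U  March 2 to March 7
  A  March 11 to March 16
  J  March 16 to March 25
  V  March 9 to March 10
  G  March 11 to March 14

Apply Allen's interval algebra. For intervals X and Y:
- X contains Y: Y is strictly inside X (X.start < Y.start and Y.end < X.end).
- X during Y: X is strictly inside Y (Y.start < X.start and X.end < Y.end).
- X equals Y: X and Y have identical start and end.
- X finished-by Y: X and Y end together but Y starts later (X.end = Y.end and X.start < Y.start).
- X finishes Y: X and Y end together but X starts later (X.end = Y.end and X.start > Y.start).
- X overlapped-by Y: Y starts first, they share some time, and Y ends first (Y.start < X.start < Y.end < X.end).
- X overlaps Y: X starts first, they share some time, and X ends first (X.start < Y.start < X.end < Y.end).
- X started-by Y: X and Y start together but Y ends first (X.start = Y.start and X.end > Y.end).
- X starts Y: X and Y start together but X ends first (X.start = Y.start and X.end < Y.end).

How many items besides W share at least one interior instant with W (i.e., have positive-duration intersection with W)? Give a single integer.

4

Target W = [March 15, March 20].
A [March 11, March 16] → overlaps → counts.
D [March 24, March 26] → after → no.
F [March 16, March 28] → overlapped-by → counts.
G [March 11, March 14] → before → no.
J [March 16, March 25] → overlapped-by → counts.
K [March 1, March 2] → before → no.
L [March 5, March 11] → before → no.
U [March 2, March 7] → before → no.
V [March 9, March 10] → before → no.
Z [March 12, March 22] → contains → counts.
Total: 4.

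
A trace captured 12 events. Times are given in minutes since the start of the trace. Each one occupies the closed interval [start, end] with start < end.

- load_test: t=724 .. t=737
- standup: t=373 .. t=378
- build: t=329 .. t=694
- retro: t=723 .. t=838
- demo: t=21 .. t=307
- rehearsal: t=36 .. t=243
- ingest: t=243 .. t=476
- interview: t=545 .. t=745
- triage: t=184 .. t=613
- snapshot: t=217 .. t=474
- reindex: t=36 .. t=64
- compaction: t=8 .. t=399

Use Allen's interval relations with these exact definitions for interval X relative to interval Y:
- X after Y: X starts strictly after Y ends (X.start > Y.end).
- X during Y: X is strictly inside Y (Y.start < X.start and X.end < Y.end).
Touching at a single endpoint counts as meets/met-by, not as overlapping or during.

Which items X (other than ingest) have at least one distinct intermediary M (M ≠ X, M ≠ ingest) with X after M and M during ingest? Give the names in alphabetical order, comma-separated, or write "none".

interview, load_test, retro

Target ingest = [t=243, t=476].
Intermediaries M with M during ingest: standup.
Via standup — items with X after standup: interview, load_test, retro.
Union: interview, load_test, retro.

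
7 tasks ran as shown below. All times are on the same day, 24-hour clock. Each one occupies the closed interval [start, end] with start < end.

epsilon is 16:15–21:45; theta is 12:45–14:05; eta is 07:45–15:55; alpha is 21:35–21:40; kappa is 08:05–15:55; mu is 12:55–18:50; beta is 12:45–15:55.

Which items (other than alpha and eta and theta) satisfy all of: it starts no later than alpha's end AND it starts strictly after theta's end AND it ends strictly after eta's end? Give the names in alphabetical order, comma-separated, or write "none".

epsilon

Conditions: its start is no later than alpha's end (X.start <= 21:40) AND its start is strictly after theta's end (X.start > 14:05) AND its end is strictly after eta's end (X.end > 15:55).
beta: start 12:45 <= 21:40? ✓; start 12:45 > 14:05? ✗; end 15:55 > 15:55? ✗ → no.
epsilon: start 16:15 <= 21:40? ✓; start 16:15 > 14:05? ✓; end 21:45 > 15:55? ✓ → yes.
kappa: start 08:05 <= 21:40? ✓; start 08:05 > 14:05? ✗; end 15:55 > 15:55? ✗ → no.
mu: start 12:55 <= 21:40? ✓; start 12:55 > 14:05? ✗; end 18:50 > 15:55? ✓ → no.
Result: epsilon.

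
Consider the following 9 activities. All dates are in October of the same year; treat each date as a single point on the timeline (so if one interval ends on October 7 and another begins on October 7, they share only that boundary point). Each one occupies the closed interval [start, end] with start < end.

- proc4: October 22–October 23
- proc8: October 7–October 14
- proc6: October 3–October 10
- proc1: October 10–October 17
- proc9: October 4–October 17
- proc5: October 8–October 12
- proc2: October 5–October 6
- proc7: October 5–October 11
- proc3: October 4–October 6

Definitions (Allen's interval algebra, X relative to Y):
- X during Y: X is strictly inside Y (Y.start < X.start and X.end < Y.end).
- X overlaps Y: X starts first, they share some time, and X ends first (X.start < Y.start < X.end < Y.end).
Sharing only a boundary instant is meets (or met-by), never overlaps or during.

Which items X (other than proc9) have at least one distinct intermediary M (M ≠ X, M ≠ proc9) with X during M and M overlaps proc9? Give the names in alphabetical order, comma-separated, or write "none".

proc2, proc3

Target proc9 = [October 4, October 17].
Intermediaries M with M overlaps proc9: proc6.
Via proc6 — items with X during proc6: proc2, proc3.
Union: proc2, proc3.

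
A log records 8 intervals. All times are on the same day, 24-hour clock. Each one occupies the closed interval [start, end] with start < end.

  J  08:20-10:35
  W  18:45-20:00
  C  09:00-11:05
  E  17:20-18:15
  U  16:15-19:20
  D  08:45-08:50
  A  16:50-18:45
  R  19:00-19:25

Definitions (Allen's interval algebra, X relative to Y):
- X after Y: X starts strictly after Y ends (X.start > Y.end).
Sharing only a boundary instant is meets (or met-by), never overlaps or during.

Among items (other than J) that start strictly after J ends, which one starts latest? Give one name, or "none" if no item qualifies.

R

Target J = [08:20, 10:35].
A [16:50, 18:45] → after → candidate.
C [09:00, 11:05] → overlapped-by → excluded.
D [08:45, 08:50] → during → excluded.
E [17:20, 18:15] → after → candidate.
R [19:00, 19:25] → after → candidate.
U [16:15, 19:20] → after → candidate.
W [18:45, 20:00] → after → candidate.
Among candidates, latest start is 19:00 → R.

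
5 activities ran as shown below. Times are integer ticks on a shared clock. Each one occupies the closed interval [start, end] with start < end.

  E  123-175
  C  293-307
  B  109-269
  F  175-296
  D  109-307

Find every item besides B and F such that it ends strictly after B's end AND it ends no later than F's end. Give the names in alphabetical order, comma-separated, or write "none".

Conditions: its end is strictly after B's end (X.end > 269) AND its end is no later than F's end (X.end <= 296).
C: end 307 > 269? ✓; end 307 <= 296? ✗ → no.
D: end 307 > 269? ✓; end 307 <= 296? ✗ → no.
E: end 175 > 269? ✗; end 175 <= 296? ✓ → no.
Result: none.

none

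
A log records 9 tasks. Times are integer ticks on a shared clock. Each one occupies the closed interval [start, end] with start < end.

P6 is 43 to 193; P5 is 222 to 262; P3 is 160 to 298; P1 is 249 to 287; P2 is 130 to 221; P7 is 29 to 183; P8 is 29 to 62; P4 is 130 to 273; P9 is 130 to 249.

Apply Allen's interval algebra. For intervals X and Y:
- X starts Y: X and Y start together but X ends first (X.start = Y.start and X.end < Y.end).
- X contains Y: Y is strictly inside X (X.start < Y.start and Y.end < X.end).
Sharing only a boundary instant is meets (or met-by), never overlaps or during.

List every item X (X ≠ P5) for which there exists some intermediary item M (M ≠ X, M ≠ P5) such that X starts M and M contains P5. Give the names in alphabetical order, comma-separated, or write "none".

P2, P9

Target P5 = [222, 262].
Intermediaries M with M contains P5: P3, P4.
Via P3 — items with X starts P3: none.
Via P4 — items with X starts P4: P2, P9.
Union: P2, P9.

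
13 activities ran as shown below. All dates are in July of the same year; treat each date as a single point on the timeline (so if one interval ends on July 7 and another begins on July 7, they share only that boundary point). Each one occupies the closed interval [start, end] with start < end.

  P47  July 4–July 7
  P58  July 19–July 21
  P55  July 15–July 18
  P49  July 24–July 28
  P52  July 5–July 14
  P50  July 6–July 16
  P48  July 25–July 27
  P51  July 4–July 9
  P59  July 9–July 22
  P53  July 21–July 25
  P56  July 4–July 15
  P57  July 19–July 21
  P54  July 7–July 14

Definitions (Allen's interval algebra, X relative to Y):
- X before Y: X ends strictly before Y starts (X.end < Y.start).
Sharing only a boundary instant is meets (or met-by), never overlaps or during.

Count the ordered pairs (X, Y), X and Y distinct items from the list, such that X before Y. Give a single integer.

Checking all 156 ordered pairs for relation 'before'; matching pairs in alphabetical order:
(P47, P48): P47 before P48 ✓
(P47, P49): P47 before P49 ✓
(P47, P53): P47 before P53 ✓
(P47, P55): P47 before P55 ✓
(P47, P57): P47 before P57 ✓
(P47, P58): P47 before P58 ✓
(P47, P59): P47 before P59 ✓
(P50, P48): P50 before P48 ✓
(P50, P49): P50 before P49 ✓
(P50, P53): P50 before P53 ✓
(P50, P57): P50 before P57 ✓
(P50, P58): P50 before P58 ✓
(P51, P48): P51 before P48 ✓
(P51, P49): P51 before P49 ✓
(P51, P53): P51 before P53 ✓
(P51, P55): P51 before P55 ✓
(P51, P57): P51 before P57 ✓
(P51, P58): P51 before P58 ✓
(P52, P48): P52 before P48 ✓
(P52, P49): P52 before P49 ✓
(P52, P53): P52 before P53 ✓
(P52, P55): P52 before P55 ✓
(P52, P57): P52 before P57 ✓
(P52, P58): P52 before P58 ✓
... plus 22 further pairs not listed.
Count: 46.

46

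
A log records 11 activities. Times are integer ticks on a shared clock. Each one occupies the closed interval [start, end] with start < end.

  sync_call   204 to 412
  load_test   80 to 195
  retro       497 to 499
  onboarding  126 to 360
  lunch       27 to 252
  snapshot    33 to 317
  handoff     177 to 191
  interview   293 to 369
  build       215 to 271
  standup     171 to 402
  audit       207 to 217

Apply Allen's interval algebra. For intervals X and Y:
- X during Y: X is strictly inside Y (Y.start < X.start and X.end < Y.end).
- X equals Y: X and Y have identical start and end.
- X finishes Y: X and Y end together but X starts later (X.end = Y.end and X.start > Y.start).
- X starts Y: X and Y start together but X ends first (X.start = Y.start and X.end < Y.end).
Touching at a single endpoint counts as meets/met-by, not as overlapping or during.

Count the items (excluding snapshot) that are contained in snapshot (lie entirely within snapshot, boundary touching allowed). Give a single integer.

4

Target snapshot = [33, 317].
audit [207, 217] → during → counts.
build [215, 271] → during → counts.
handoff [177, 191] → during → counts.
interview [293, 369] → overlapped-by → no.
load_test [80, 195] → during → counts.
lunch [27, 252] → overlaps → no.
onboarding [126, 360] → overlapped-by → no.
retro [497, 499] → after → no.
standup [171, 402] → overlapped-by → no.
sync_call [204, 412] → overlapped-by → no.
Total: 4.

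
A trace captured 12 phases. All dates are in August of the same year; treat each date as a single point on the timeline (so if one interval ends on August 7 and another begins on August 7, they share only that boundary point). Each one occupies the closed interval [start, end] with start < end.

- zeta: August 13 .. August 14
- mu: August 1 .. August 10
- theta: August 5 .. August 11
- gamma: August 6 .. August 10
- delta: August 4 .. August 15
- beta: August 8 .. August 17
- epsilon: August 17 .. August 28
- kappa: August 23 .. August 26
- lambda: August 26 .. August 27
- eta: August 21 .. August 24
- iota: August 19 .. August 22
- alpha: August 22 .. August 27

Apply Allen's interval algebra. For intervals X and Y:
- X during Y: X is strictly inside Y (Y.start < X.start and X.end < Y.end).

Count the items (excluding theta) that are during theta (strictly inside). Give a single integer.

Target theta = [August 5, August 11].
alpha [August 22, August 27] → after → no.
beta [August 8, August 17] → overlapped-by → no.
delta [August 4, August 15] → contains → no.
epsilon [August 17, August 28] → after → no.
eta [August 21, August 24] → after → no.
gamma [August 6, August 10] → during → counts.
iota [August 19, August 22] → after → no.
kappa [August 23, August 26] → after → no.
lambda [August 26, August 27] → after → no.
mu [August 1, August 10] → overlaps → no.
zeta [August 13, August 14] → after → no.
Total: 1.

1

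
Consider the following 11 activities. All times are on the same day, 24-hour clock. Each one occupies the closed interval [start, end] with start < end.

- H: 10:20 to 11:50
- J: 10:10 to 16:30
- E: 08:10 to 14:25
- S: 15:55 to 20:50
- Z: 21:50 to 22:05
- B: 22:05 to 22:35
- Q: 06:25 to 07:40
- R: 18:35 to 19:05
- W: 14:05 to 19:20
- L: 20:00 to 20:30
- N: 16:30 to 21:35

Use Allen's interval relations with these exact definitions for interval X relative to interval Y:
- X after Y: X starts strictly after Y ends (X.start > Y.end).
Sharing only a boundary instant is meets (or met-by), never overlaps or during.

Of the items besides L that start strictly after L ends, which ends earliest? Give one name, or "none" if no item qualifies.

Target L = [20:00, 20:30].
B [22:05, 22:35] → after → candidate.
E [08:10, 14:25] → before → excluded.
H [10:20, 11:50] → before → excluded.
J [10:10, 16:30] → before → excluded.
N [16:30, 21:35] → contains → excluded.
Q [06:25, 07:40] → before → excluded.
R [18:35, 19:05] → before → excluded.
S [15:55, 20:50] → contains → excluded.
W [14:05, 19:20] → before → excluded.
Z [21:50, 22:05] → after → candidate.
Among candidates, earliest end is 22:05 → Z.

Z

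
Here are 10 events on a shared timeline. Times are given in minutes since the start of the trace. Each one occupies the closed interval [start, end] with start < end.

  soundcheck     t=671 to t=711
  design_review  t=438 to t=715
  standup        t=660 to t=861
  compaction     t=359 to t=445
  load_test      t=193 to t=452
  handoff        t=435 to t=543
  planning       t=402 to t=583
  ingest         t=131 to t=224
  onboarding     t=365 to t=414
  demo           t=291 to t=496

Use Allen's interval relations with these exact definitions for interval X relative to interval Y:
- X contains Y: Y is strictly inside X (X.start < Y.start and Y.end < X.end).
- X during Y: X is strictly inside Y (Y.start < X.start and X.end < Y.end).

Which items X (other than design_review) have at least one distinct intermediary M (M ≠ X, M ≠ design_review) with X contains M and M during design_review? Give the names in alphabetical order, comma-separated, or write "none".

standup

Target design_review = [t=438, t=715].
Intermediaries M with M during design_review: soundcheck.
Via soundcheck — items with X contains soundcheck: standup.
Union: standup.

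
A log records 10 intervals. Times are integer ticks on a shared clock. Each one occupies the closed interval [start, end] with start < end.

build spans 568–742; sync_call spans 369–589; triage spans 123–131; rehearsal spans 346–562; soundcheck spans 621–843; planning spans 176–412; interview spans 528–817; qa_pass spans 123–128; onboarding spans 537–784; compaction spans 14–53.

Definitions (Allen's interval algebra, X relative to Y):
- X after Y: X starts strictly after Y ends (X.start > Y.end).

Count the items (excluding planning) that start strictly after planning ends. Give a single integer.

4

Target planning = [176, 412].
build [568, 742] → after → counts.
compaction [14, 53] → before → no.
interview [528, 817] → after → counts.
onboarding [537, 784] → after → counts.
qa_pass [123, 128] → before → no.
rehearsal [346, 562] → overlapped-by → no.
soundcheck [621, 843] → after → counts.
sync_call [369, 589] → overlapped-by → no.
triage [123, 131] → before → no.
Total: 4.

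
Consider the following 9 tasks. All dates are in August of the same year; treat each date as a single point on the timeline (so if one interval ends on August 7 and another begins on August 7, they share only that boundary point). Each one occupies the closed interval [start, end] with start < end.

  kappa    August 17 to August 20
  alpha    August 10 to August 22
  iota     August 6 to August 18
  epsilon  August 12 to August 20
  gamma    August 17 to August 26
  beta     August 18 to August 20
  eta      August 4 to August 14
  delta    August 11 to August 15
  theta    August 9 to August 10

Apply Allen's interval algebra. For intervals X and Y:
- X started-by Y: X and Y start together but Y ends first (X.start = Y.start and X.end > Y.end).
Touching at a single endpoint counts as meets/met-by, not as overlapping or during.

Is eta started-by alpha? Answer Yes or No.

eta = [August 4, August 14], alpha = [August 10, August 22].
Actual relation of eta to alpha: overlaps.
Asked whether 'started-by' holds → No.

No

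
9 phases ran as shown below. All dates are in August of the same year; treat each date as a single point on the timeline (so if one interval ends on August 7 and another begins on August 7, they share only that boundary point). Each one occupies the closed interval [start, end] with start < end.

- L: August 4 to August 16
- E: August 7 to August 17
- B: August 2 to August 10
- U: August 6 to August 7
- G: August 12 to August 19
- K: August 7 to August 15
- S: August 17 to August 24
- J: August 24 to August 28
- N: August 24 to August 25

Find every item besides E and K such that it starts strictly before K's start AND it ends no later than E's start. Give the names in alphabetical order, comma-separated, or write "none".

Conditions: its start is strictly before K's start (X.start < August 7) AND its end is no later than E's start (X.end <= August 7).
B: start August 2 < August 7? ✓; end August 10 <= August 7? ✗ → no.
G: start August 12 < August 7? ✗; end August 19 <= August 7? ✗ → no.
J: start August 24 < August 7? ✗; end August 28 <= August 7? ✗ → no.
L: start August 4 < August 7? ✓; end August 16 <= August 7? ✗ → no.
N: start August 24 < August 7? ✗; end August 25 <= August 7? ✗ → no.
S: start August 17 < August 7? ✗; end August 24 <= August 7? ✗ → no.
U: start August 6 < August 7? ✓; end August 7 <= August 7? ✓ → yes.
Result: U.

U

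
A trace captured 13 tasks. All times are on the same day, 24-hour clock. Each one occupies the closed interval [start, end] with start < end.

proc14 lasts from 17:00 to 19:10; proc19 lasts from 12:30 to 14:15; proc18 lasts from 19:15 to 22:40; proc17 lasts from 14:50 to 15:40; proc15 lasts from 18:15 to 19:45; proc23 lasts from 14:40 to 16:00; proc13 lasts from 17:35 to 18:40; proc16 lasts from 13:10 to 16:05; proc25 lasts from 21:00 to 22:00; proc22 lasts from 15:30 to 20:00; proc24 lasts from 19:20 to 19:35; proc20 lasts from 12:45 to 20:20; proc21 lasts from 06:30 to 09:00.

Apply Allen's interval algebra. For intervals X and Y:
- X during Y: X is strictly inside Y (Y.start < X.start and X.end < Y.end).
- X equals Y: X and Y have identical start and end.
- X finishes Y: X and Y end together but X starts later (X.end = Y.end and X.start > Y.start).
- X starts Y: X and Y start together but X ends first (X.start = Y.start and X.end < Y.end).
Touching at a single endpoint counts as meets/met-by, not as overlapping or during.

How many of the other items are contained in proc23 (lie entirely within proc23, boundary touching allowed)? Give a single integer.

1

Target proc23 = [14:40, 16:00].
proc13 [17:35, 18:40] → after → no.
proc14 [17:00, 19:10] → after → no.
proc15 [18:15, 19:45] → after → no.
proc16 [13:10, 16:05] → contains → no.
proc17 [14:50, 15:40] → during → counts.
proc18 [19:15, 22:40] → after → no.
proc19 [12:30, 14:15] → before → no.
proc20 [12:45, 20:20] → contains → no.
proc21 [06:30, 09:00] → before → no.
proc22 [15:30, 20:00] → overlapped-by → no.
proc24 [19:20, 19:35] → after → no.
proc25 [21:00, 22:00] → after → no.
Total: 1.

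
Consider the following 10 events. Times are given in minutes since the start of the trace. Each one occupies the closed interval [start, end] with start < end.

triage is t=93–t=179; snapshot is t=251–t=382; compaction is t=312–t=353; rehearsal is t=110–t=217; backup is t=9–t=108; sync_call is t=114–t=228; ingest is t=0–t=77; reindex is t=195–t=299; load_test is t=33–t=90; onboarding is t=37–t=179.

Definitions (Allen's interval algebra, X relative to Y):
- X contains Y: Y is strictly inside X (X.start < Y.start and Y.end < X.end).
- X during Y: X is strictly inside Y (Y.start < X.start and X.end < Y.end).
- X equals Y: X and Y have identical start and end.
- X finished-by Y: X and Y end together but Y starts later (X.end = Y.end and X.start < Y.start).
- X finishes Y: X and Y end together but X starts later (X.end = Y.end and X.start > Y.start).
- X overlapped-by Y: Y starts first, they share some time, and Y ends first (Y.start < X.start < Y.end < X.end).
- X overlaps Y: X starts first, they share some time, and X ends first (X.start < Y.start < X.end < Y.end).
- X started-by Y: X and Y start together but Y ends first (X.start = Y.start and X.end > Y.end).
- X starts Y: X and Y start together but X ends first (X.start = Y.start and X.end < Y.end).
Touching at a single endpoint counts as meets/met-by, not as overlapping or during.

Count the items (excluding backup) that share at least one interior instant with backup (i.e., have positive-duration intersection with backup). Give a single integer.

4

Target backup = [t=9, t=108].
compaction [t=312, t=353] → after → no.
ingest [t=0, t=77] → overlaps → counts.
load_test [t=33, t=90] → during → counts.
onboarding [t=37, t=179] → overlapped-by → counts.
rehearsal [t=110, t=217] → after → no.
reindex [t=195, t=299] → after → no.
snapshot [t=251, t=382] → after → no.
sync_call [t=114, t=228] → after → no.
triage [t=93, t=179] → overlapped-by → counts.
Total: 4.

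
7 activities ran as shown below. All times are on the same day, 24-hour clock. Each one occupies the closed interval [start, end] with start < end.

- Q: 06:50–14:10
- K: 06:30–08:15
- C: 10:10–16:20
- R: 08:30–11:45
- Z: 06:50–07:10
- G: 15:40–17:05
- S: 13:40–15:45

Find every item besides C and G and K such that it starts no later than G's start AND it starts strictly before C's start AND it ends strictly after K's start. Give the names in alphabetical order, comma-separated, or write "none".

Conditions: its start is no later than G's start (X.start <= 15:40) AND its start is strictly before C's start (X.start < 10:10) AND its end is strictly after K's start (X.end > 06:30).
Q: start 06:50 <= 15:40? ✓; start 06:50 < 10:10? ✓; end 14:10 > 06:30? ✓ → yes.
R: start 08:30 <= 15:40? ✓; start 08:30 < 10:10? ✓; end 11:45 > 06:30? ✓ → yes.
S: start 13:40 <= 15:40? ✓; start 13:40 < 10:10? ✗; end 15:45 > 06:30? ✓ → no.
Z: start 06:50 <= 15:40? ✓; start 06:50 < 10:10? ✓; end 07:10 > 06:30? ✓ → yes.
Result: Q, R, Z.

Q, R, Z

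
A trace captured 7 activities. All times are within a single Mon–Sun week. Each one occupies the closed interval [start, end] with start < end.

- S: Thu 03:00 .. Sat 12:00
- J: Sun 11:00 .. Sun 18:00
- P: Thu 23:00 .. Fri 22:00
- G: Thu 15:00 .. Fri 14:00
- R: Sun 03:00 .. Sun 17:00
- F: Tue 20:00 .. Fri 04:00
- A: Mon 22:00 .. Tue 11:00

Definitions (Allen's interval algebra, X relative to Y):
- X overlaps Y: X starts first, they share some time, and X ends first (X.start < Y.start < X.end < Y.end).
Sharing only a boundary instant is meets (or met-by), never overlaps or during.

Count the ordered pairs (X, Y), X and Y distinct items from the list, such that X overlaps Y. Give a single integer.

Checking all 42 ordered pairs for relation 'overlaps'; matching pairs in alphabetical order:
(F, G): F overlaps G ✓
(F, P): F overlaps P ✓
(F, S): F overlaps S ✓
(G, P): G overlaps P ✓
(R, J): R overlaps J ✓
Count: 5.

5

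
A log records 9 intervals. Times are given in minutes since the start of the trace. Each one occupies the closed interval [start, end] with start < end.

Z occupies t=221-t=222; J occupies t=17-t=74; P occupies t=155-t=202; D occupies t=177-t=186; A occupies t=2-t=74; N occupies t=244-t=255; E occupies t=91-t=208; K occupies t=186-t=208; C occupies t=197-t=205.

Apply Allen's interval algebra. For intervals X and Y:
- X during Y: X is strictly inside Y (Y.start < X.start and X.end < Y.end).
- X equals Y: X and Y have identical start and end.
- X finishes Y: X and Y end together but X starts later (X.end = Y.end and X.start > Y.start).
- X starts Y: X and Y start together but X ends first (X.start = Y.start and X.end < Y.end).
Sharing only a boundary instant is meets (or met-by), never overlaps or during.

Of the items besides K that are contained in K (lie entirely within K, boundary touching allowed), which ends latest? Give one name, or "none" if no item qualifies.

C

Target K = [t=186, t=208].
A [t=2, t=74] → before → excluded.
C [t=197, t=205] → during → candidate.
D [t=177, t=186] → meets → excluded.
E [t=91, t=208] → finished-by → excluded.
J [t=17, t=74] → before → excluded.
N [t=244, t=255] → after → excluded.
P [t=155, t=202] → overlaps → excluded.
Z [t=221, t=222] → after → excluded.
Among candidates, latest end is t=205 → C.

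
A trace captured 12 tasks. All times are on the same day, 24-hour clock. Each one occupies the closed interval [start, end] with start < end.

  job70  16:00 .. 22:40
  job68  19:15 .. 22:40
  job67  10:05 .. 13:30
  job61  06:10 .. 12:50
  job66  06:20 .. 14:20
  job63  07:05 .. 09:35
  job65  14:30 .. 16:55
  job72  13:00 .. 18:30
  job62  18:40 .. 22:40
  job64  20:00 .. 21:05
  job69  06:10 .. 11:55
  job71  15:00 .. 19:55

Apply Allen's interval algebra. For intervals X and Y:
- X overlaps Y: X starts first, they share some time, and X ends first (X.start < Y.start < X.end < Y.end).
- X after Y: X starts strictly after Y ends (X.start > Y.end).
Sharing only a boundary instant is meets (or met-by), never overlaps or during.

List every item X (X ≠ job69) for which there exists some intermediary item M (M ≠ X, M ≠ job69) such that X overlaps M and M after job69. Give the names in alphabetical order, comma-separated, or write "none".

Target job69 = [06:10, 11:55].
Intermediaries M with M after job69: job62, job64, job65, job68, job70, job71, job72.
Via job62 — items with X overlaps job62: job71.
Via job64 — items with X overlaps job64: none.
Via job65 — items with X overlaps job65: none.
Via job68 — items with X overlaps job68: job71.
Via job70 — items with X overlaps job70: job65, job71, job72.
Via job71 — items with X overlaps job71: job65, job72.
Via job72 — items with X overlaps job72: job66, job67.
Union: job65, job66, job67, job71, job72.

job65, job66, job67, job71, job72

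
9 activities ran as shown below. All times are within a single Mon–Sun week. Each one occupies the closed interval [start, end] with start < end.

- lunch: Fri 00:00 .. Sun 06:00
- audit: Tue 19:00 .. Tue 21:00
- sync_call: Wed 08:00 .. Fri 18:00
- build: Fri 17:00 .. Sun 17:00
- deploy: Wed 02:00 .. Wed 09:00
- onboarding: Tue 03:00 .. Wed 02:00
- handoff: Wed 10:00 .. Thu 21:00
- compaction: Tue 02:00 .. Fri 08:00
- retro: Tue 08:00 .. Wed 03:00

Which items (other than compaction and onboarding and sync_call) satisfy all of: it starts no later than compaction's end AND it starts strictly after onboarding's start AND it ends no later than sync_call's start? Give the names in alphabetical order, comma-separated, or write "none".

Conditions: its start is no later than compaction's end (X.start <= Fri 08:00) AND its start is strictly after onboarding's start (X.start > Tue 03:00) AND its end is no later than sync_call's start (X.end <= Wed 08:00).
audit: start Tue 19:00 <= Fri 08:00? ✓; start Tue 19:00 > Tue 03:00? ✓; end Tue 21:00 <= Wed 08:00? ✓ → yes.
build: start Fri 17:00 <= Fri 08:00? ✗; start Fri 17:00 > Tue 03:00? ✓; end Sun 17:00 <= Wed 08:00? ✗ → no.
deploy: start Wed 02:00 <= Fri 08:00? ✓; start Wed 02:00 > Tue 03:00? ✓; end Wed 09:00 <= Wed 08:00? ✗ → no.
handoff: start Wed 10:00 <= Fri 08:00? ✓; start Wed 10:00 > Tue 03:00? ✓; end Thu 21:00 <= Wed 08:00? ✗ → no.
lunch: start Fri 00:00 <= Fri 08:00? ✓; start Fri 00:00 > Tue 03:00? ✓; end Sun 06:00 <= Wed 08:00? ✗ → no.
retro: start Tue 08:00 <= Fri 08:00? ✓; start Tue 08:00 > Tue 03:00? ✓; end Wed 03:00 <= Wed 08:00? ✓ → yes.
Result: audit, retro.

audit, retro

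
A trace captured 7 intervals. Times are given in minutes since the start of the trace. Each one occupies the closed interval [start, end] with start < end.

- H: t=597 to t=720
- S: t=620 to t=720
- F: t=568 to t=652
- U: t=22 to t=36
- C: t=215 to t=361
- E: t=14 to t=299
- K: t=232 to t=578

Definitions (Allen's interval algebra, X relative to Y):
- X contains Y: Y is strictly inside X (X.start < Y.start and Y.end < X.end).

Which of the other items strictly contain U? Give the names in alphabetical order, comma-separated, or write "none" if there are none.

Target U = [t=22, t=36].
C [t=215, t=361] → after → no.
E [t=14, t=299] → contains → yes.
F [t=568, t=652] → after → no.
H [t=597, t=720] → after → no.
K [t=232, t=578] → after → no.
S [t=620, t=720] → after → no.
Result: E.

E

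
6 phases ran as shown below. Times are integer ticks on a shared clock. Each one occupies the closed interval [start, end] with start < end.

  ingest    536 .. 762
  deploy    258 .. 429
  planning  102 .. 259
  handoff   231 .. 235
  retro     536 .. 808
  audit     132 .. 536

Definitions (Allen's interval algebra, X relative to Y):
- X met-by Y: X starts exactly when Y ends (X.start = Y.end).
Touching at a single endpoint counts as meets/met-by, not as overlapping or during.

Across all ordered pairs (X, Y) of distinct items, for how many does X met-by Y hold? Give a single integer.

2

Checking all 30 ordered pairs for relation 'met-by'; matching pairs in alphabetical order:
(ingest, audit): ingest met-by audit ✓
(retro, audit): retro met-by audit ✓
Count: 2.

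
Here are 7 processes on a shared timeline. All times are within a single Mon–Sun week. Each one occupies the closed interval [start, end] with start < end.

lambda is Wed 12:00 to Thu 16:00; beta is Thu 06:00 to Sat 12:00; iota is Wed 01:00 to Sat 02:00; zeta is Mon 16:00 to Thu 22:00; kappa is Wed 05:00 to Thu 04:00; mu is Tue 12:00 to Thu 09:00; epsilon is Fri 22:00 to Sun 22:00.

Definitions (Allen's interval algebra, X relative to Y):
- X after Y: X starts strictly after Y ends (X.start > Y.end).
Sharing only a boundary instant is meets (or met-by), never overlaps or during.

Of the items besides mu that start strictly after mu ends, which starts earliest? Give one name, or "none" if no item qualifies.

Target mu = [Tue 12:00, Thu 09:00].
beta [Thu 06:00, Sat 12:00] → overlapped-by → excluded.
epsilon [Fri 22:00, Sun 22:00] → after → candidate.
iota [Wed 01:00, Sat 02:00] → overlapped-by → excluded.
kappa [Wed 05:00, Thu 04:00] → during → excluded.
lambda [Wed 12:00, Thu 16:00] → overlapped-by → excluded.
zeta [Mon 16:00, Thu 22:00] → contains → excluded.
Among candidates, earliest start is Fri 22:00 → epsilon.

epsilon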